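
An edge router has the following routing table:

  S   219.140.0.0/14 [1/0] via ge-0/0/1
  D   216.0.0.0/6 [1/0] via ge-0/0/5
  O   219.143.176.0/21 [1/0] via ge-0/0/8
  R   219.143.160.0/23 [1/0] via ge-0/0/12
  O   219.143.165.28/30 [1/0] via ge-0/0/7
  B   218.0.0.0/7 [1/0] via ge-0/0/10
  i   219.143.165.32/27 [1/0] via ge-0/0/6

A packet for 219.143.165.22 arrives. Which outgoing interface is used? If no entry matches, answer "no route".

ge-0/0/1

Routes whose prefix contains 219.143.165.22:
  216.0.0.0/6 (216.0.0.0 - 219.255.255.255) -> ge-0/0/5
  218.0.0.0/7 (218.0.0.0 - 219.255.255.255) -> ge-0/0/10
  219.140.0.0/14 (219.140.0.0 - 219.143.255.255) -> ge-0/0/1
More-specific entries that do NOT match:
  219.143.165.28/30 (219.143.165.28 - 219.143.165.31) does not contain 219.143.165.22
  219.143.165.32/27 (219.143.165.32 - 219.143.165.63) does not contain 219.143.165.22
  219.143.160.0/23 (219.143.160.0 - 219.143.161.255) does not contain 219.143.165.22
  219.143.176.0/21 (219.143.176.0 - 219.143.183.255) does not contain 219.143.165.22
Longest matching prefix is /14 -> interface ge-0/0/1.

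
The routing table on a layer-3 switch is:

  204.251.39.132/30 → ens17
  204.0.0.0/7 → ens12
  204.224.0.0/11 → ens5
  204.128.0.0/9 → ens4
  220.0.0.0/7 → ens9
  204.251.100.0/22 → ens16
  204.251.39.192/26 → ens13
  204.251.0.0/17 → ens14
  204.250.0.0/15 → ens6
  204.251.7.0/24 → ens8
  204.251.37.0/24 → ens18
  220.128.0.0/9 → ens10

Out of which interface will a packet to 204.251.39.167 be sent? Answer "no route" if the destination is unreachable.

ens14

Routes whose prefix contains 204.251.39.167:
  204.0.0.0/7 (204.0.0.0 - 205.255.255.255) -> ens12
  204.128.0.0/9 (204.128.0.0 - 204.255.255.255) -> ens4
  204.224.0.0/11 (204.224.0.0 - 204.255.255.255) -> ens5
  204.250.0.0/15 (204.250.0.0 - 204.251.255.255) -> ens6
  204.251.0.0/17 (204.251.0.0 - 204.251.127.255) -> ens14
More-specific entries that do NOT match:
  204.251.39.132/30 (204.251.39.132 - 204.251.39.135) does not contain 204.251.39.167
  204.251.39.192/26 (204.251.39.192 - 204.251.39.255) does not contain 204.251.39.167
  204.251.7.0/24 (204.251.7.0 - 204.251.7.255) does not contain 204.251.39.167
  204.251.37.0/24 (204.251.37.0 - 204.251.37.255) does not contain 204.251.39.167
  204.251.100.0/22 (204.251.100.0 - 204.251.103.255) does not contain 204.251.39.167
Longest matching prefix is /17 -> interface ens14.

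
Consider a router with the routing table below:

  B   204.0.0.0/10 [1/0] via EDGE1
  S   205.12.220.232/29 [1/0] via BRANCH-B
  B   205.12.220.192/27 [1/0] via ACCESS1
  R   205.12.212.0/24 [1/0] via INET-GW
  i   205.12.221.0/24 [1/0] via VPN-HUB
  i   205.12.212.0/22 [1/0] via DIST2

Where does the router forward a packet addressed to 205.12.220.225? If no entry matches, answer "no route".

No entry's prefix contains 205.12.220.225; there is no default route.

no route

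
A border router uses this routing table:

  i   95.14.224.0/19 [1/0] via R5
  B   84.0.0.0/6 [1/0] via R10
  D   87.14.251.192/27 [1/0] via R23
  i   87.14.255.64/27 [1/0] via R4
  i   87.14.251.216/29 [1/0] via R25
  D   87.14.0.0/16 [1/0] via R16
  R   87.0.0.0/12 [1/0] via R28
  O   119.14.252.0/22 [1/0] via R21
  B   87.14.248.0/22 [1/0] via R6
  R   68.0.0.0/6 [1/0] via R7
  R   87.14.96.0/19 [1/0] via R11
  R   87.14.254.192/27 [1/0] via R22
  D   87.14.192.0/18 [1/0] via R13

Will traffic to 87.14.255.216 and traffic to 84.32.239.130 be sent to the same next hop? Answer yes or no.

87.14.255.216: longest match 87.14.192.0/18 -> R13
84.32.239.130: longest match 84.0.0.0/6 -> R10

no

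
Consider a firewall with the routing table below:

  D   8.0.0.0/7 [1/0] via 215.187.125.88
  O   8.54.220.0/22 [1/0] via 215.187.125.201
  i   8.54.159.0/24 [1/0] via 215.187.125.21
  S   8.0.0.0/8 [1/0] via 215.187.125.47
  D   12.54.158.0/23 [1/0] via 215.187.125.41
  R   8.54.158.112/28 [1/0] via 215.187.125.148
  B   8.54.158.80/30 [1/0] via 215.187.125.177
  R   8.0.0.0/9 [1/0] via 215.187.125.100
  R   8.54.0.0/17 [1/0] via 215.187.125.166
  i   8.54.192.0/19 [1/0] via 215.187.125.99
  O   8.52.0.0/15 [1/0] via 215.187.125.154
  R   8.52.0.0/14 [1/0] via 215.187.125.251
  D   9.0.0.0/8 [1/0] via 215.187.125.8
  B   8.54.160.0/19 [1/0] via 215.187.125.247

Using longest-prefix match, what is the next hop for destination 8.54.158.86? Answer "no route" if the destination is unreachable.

Routes whose prefix contains 8.54.158.86:
  8.0.0.0/7 (8.0.0.0 - 9.255.255.255) -> 215.187.125.88
  8.0.0.0/8 (8.0.0.0 - 8.255.255.255) -> 215.187.125.47
  8.0.0.0/9 (8.0.0.0 - 8.127.255.255) -> 215.187.125.100
  8.52.0.0/14 (8.52.0.0 - 8.55.255.255) -> 215.187.125.251
More-specific entries that do NOT match:
  8.54.158.80/30 (8.54.158.80 - 8.54.158.83) does not contain 8.54.158.86
  8.54.158.112/28 (8.54.158.112 - 8.54.158.127) does not contain 8.54.158.86
  8.54.159.0/24 (8.54.159.0 - 8.54.159.255) does not contain 8.54.158.86
  12.54.158.0/23 (12.54.158.0 - 12.54.159.255) does not contain 8.54.158.86
  8.54.220.0/22 (8.54.220.0 - 8.54.223.255) does not contain 8.54.158.86
  8.54.192.0/19 (8.54.192.0 - 8.54.223.255) does not contain 8.54.158.86
  8.54.160.0/19 (8.54.160.0 - 8.54.191.255) does not contain 8.54.158.86
  8.54.0.0/17 (8.54.0.0 - 8.54.127.255) does not contain 8.54.158.86
  8.52.0.0/15 (8.52.0.0 - 8.53.255.255) does not contain 8.54.158.86
Longest matching prefix is /14 -> next hop 215.187.125.251.

215.187.125.251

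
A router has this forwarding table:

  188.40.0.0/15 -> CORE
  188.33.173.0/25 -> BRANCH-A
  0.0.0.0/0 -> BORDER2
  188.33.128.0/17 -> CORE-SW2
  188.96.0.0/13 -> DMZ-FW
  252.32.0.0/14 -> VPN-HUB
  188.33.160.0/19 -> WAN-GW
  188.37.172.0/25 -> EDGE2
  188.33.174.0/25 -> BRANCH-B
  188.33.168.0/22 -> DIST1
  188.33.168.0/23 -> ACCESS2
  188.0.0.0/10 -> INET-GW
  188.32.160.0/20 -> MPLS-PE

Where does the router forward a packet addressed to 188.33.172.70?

WAN-GW

Routes whose prefix contains 188.33.172.70:
  0.0.0.0/0 (default, matches everything) -> BORDER2
  188.0.0.0/10 (188.0.0.0 - 188.63.255.255) -> INET-GW
  188.33.128.0/17 (188.33.128.0 - 188.33.255.255) -> CORE-SW2
  188.33.160.0/19 (188.33.160.0 - 188.33.191.255) -> WAN-GW
More-specific entries that do NOT match:
  188.33.173.0/25 (188.33.173.0 - 188.33.173.127) does not contain 188.33.172.70
  188.37.172.0/25 (188.37.172.0 - 188.37.172.127) does not contain 188.33.172.70
  188.33.174.0/25 (188.33.174.0 - 188.33.174.127) does not contain 188.33.172.70
  188.33.168.0/23 (188.33.168.0 - 188.33.169.255) does not contain 188.33.172.70
  188.33.168.0/22 (188.33.168.0 - 188.33.171.255) does not contain 188.33.172.70
  188.32.160.0/20 (188.32.160.0 - 188.32.175.255) does not contain 188.33.172.70
Longest matching prefix is /19 -> next hop WAN-GW.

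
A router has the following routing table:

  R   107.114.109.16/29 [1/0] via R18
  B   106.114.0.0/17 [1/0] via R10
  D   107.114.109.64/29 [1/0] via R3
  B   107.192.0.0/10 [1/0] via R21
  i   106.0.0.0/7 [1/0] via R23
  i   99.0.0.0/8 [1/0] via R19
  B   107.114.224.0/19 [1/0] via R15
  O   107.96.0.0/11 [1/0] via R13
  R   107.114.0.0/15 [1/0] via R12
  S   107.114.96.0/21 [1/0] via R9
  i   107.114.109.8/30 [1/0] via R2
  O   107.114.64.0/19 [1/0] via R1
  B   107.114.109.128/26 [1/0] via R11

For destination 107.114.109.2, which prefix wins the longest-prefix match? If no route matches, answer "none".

107.114.0.0/15

Entries matching 107.114.109.2:
  106.0.0.0/7 (106.0.0.0 - 107.255.255.255)
  107.96.0.0/11 (107.96.0.0 - 107.127.255.255)
  107.114.0.0/15 (107.114.0.0 - 107.115.255.255)
Most specific is 107.114.0.0/15.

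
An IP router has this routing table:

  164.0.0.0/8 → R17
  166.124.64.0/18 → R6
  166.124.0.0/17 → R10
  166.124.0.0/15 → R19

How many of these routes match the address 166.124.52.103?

Prefixes containing 166.124.52.103:
  166.124.0.0/15 (166.124.0.0 - 166.125.255.255)
  166.124.0.0/17 (166.124.0.0 - 166.124.127.255)
Total matching entries: 2.

2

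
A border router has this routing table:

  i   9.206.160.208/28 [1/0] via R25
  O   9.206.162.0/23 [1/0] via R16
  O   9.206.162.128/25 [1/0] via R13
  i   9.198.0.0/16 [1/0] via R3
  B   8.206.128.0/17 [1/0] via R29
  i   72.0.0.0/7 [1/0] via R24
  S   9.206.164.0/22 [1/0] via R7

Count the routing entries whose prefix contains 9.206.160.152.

No listed prefix contains 9.206.160.152.
Total matching entries: 0.

0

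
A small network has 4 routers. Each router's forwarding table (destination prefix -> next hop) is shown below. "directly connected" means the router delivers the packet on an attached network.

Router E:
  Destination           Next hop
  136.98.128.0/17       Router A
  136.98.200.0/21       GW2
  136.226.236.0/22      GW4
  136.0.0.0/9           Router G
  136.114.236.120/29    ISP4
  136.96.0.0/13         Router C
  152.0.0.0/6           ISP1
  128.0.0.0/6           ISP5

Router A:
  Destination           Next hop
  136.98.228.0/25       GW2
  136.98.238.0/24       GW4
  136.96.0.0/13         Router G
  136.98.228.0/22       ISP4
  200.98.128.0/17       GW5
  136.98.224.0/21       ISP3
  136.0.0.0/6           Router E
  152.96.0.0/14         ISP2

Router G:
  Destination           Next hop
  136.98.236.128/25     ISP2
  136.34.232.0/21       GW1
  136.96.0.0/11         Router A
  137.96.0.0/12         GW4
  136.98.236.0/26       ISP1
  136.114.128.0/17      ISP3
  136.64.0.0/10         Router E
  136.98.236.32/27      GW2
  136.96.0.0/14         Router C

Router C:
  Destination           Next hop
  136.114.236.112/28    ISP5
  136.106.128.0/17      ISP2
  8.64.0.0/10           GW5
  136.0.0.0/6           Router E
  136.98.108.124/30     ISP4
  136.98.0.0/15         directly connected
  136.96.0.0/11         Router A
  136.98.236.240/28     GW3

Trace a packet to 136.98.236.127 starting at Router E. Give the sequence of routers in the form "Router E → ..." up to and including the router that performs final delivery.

At Router E: longest match for 136.98.236.127 is 136.98.128.0/17 -> Router A
At Router A: longest match for 136.98.236.127 is 136.96.0.0/13 -> Router G
At Router G: longest match for 136.98.236.127 is 136.96.0.0/14 -> Router C
At Router C: longest match for 136.98.236.127 is 136.98.0.0/15 -> directly connected

Router E → Router A → Router G → Router C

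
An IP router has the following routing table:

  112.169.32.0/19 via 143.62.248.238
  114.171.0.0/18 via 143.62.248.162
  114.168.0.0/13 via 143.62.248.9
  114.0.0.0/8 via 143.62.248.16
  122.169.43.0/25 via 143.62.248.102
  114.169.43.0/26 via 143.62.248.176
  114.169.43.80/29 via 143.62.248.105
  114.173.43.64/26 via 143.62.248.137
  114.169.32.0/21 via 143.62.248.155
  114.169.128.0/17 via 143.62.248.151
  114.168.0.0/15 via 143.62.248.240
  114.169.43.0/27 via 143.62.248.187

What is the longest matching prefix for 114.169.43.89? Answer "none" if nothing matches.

114.168.0.0/15

Entries matching 114.169.43.89:
  114.0.0.0/8 (114.0.0.0 - 114.255.255.255)
  114.168.0.0/13 (114.168.0.0 - 114.175.255.255)
  114.168.0.0/15 (114.168.0.0 - 114.169.255.255)
Most specific is 114.168.0.0/15.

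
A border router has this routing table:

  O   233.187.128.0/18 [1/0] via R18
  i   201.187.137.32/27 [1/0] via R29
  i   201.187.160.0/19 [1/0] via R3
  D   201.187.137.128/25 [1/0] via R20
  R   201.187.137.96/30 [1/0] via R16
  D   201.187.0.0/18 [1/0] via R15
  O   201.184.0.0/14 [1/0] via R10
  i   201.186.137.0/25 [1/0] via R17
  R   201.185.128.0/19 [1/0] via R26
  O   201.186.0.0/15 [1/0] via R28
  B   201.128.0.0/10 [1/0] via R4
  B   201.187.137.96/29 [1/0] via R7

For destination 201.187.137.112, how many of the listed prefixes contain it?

3

Prefixes containing 201.187.137.112:
  201.128.0.0/10 (201.128.0.0 - 201.191.255.255)
  201.184.0.0/14 (201.184.0.0 - 201.187.255.255)
  201.186.0.0/15 (201.186.0.0 - 201.187.255.255)
Total matching entries: 3.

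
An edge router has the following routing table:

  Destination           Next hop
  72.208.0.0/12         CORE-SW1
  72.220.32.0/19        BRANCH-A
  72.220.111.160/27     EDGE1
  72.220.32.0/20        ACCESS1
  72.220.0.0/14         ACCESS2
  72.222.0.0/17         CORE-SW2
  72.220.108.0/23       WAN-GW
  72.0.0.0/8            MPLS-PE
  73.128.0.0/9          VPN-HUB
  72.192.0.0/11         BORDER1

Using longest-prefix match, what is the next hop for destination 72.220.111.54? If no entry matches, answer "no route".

ACCESS2

Routes whose prefix contains 72.220.111.54:
  72.0.0.0/8 (72.0.0.0 - 72.255.255.255) -> MPLS-PE
  72.192.0.0/11 (72.192.0.0 - 72.223.255.255) -> BORDER1
  72.208.0.0/12 (72.208.0.0 - 72.223.255.255) -> CORE-SW1
  72.220.0.0/14 (72.220.0.0 - 72.223.255.255) -> ACCESS2
More-specific entries that do NOT match:
  72.220.111.160/27 (72.220.111.160 - 72.220.111.191) does not contain 72.220.111.54
  72.220.108.0/23 (72.220.108.0 - 72.220.109.255) does not contain 72.220.111.54
  72.220.32.0/20 (72.220.32.0 - 72.220.47.255) does not contain 72.220.111.54
  72.220.32.0/19 (72.220.32.0 - 72.220.63.255) does not contain 72.220.111.54
  72.222.0.0/17 (72.222.0.0 - 72.222.127.255) does not contain 72.220.111.54
Longest matching prefix is /14 -> next hop ACCESS2.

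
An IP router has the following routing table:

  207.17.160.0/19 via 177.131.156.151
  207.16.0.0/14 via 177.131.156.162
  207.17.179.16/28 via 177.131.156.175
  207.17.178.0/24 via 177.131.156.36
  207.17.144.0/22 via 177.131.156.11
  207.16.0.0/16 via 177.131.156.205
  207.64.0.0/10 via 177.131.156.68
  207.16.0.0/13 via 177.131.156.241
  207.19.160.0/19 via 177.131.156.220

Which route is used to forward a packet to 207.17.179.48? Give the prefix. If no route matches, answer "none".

Entries matching 207.17.179.48:
  207.16.0.0/13 (207.16.0.0 - 207.23.255.255)
  207.16.0.0/14 (207.16.0.0 - 207.19.255.255)
  207.17.160.0/19 (207.17.160.0 - 207.17.191.255)
Most specific is 207.17.160.0/19.

207.17.160.0/19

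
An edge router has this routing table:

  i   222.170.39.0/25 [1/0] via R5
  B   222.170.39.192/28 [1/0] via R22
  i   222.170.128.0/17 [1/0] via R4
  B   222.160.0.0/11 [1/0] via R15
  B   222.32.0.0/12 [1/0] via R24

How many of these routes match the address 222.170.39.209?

1

Prefixes containing 222.170.39.209:
  222.160.0.0/11 (222.160.0.0 - 222.191.255.255)
Total matching entries: 1.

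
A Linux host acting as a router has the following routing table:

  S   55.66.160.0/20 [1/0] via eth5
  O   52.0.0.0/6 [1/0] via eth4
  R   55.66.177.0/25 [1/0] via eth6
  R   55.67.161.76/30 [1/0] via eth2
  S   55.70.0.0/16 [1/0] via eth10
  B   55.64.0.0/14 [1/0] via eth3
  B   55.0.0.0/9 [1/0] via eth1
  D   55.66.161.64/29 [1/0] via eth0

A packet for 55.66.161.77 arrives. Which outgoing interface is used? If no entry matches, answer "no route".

Routes whose prefix contains 55.66.161.77:
  52.0.0.0/6 (52.0.0.0 - 55.255.255.255) -> eth4
  55.0.0.0/9 (55.0.0.0 - 55.127.255.255) -> eth1
  55.64.0.0/14 (55.64.0.0 - 55.67.255.255) -> eth3
  55.66.160.0/20 (55.66.160.0 - 55.66.175.255) -> eth5
More-specific entries that do NOT match:
  55.67.161.76/30 (55.67.161.76 - 55.67.161.79) does not contain 55.66.161.77
  55.66.161.64/29 (55.66.161.64 - 55.66.161.71) does not contain 55.66.161.77
  55.66.177.0/25 (55.66.177.0 - 55.66.177.127) does not contain 55.66.161.77
Longest matching prefix is /20 -> interface eth5.

eth5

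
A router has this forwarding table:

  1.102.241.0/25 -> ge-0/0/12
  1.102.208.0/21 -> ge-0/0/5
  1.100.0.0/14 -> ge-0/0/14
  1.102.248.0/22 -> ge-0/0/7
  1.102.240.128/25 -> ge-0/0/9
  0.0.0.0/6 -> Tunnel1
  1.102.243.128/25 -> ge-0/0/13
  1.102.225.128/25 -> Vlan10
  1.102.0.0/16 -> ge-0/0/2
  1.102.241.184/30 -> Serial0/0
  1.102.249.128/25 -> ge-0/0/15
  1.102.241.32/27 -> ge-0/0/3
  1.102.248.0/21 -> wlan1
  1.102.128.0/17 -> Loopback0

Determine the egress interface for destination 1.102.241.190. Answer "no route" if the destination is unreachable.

Loopback0

Routes whose prefix contains 1.102.241.190:
  0.0.0.0/6 (0.0.0.0 - 3.255.255.255) -> Tunnel1
  1.100.0.0/14 (1.100.0.0 - 1.103.255.255) -> ge-0/0/14
  1.102.0.0/16 (1.102.0.0 - 1.102.255.255) -> ge-0/0/2
  1.102.128.0/17 (1.102.128.0 - 1.102.255.255) -> Loopback0
More-specific entries that do NOT match:
  1.102.241.184/30 (1.102.241.184 - 1.102.241.187) does not contain 1.102.241.190
  1.102.241.32/27 (1.102.241.32 - 1.102.241.63) does not contain 1.102.241.190
  1.102.241.0/25 (1.102.241.0 - 1.102.241.127) does not contain 1.102.241.190
  1.102.240.128/25 (1.102.240.128 - 1.102.240.255) does not contain 1.102.241.190
  1.102.243.128/25 (1.102.243.128 - 1.102.243.255) does not contain 1.102.241.190
  1.102.225.128/25 (1.102.225.128 - 1.102.225.255) does not contain 1.102.241.190
  1.102.249.128/25 (1.102.249.128 - 1.102.249.255) does not contain 1.102.241.190
  1.102.248.0/22 (1.102.248.0 - 1.102.251.255) does not contain 1.102.241.190
  1.102.208.0/21 (1.102.208.0 - 1.102.215.255) does not contain 1.102.241.190
  1.102.248.0/21 (1.102.248.0 - 1.102.255.255) does not contain 1.102.241.190
Longest matching prefix is /17 -> interface Loopback0.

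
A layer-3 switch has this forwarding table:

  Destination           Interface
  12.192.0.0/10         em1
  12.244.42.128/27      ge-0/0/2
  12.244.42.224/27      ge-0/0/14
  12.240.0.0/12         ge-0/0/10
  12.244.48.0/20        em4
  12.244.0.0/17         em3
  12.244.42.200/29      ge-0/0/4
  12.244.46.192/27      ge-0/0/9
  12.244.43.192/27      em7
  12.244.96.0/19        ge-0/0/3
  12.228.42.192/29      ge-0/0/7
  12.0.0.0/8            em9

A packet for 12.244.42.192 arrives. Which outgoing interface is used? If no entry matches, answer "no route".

Routes whose prefix contains 12.244.42.192:
  12.0.0.0/8 (12.0.0.0 - 12.255.255.255) -> em9
  12.192.0.0/10 (12.192.0.0 - 12.255.255.255) -> em1
  12.240.0.0/12 (12.240.0.0 - 12.255.255.255) -> ge-0/0/10
  12.244.0.0/17 (12.244.0.0 - 12.244.127.255) -> em3
More-specific entries that do NOT match:
  12.244.42.200/29 (12.244.42.200 - 12.244.42.207) does not contain 12.244.42.192
  12.228.42.192/29 (12.228.42.192 - 12.228.42.199) does not contain 12.244.42.192
  12.244.42.128/27 (12.244.42.128 - 12.244.42.159) does not contain 12.244.42.192
  12.244.42.224/27 (12.244.42.224 - 12.244.42.255) does not contain 12.244.42.192
  12.244.46.192/27 (12.244.46.192 - 12.244.46.223) does not contain 12.244.42.192
  12.244.43.192/27 (12.244.43.192 - 12.244.43.223) does not contain 12.244.42.192
  12.244.48.0/20 (12.244.48.0 - 12.244.63.255) does not contain 12.244.42.192
  12.244.96.0/19 (12.244.96.0 - 12.244.127.255) does not contain 12.244.42.192
Longest matching prefix is /17 -> interface em3.

em3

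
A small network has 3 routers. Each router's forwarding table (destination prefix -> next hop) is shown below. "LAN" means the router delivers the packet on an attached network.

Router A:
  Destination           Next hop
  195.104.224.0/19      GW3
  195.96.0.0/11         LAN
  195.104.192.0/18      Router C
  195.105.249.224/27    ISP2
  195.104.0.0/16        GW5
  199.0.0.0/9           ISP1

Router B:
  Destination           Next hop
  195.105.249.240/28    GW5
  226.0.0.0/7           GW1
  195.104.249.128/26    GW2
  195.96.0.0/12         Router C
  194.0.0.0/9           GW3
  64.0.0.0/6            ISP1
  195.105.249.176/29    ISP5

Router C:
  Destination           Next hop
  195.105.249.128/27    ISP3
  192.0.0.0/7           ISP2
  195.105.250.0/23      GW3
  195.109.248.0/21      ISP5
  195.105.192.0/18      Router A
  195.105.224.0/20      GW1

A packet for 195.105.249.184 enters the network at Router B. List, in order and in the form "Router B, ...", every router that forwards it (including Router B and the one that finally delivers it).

Router B, Router C, Router A

At Router B: longest match for 195.105.249.184 is 195.96.0.0/12 -> Router C
At Router C: longest match for 195.105.249.184 is 195.105.192.0/18 -> Router A
At Router A: longest match for 195.105.249.184 is 195.96.0.0/11 -> LAN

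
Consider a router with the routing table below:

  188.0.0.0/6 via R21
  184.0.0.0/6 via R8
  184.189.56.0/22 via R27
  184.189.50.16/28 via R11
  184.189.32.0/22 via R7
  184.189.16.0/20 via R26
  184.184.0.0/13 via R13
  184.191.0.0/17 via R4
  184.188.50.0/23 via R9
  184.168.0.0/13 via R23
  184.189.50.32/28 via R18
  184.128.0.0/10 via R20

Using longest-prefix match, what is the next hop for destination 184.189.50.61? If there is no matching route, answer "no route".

R13

Routes whose prefix contains 184.189.50.61:
  184.0.0.0/6 (184.0.0.0 - 187.255.255.255) -> R8
  184.128.0.0/10 (184.128.0.0 - 184.191.255.255) -> R20
  184.184.0.0/13 (184.184.0.0 - 184.191.255.255) -> R13
More-specific entries that do NOT match:
  184.189.50.16/28 (184.189.50.16 - 184.189.50.31) does not contain 184.189.50.61
  184.189.50.32/28 (184.189.50.32 - 184.189.50.47) does not contain 184.189.50.61
  184.188.50.0/23 (184.188.50.0 - 184.188.51.255) does not contain 184.189.50.61
  184.189.56.0/22 (184.189.56.0 - 184.189.59.255) does not contain 184.189.50.61
  184.189.32.0/22 (184.189.32.0 - 184.189.35.255) does not contain 184.189.50.61
  184.189.16.0/20 (184.189.16.0 - 184.189.31.255) does not contain 184.189.50.61
  184.191.0.0/17 (184.191.0.0 - 184.191.127.255) does not contain 184.189.50.61
Longest matching prefix is /13 -> next hop R13.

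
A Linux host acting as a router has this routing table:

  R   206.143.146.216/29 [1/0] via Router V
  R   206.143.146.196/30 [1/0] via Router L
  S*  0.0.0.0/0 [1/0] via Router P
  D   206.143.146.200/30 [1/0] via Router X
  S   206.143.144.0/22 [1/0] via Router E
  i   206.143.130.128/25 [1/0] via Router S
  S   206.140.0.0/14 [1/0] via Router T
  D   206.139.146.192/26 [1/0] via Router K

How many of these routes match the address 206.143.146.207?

3

Prefixes containing 206.143.146.207:
  0.0.0.0/0 (default, matches everything)
  206.140.0.0/14 (206.140.0.0 - 206.143.255.255)
  206.143.144.0/22 (206.143.144.0 - 206.143.147.255)
Total matching entries: 3.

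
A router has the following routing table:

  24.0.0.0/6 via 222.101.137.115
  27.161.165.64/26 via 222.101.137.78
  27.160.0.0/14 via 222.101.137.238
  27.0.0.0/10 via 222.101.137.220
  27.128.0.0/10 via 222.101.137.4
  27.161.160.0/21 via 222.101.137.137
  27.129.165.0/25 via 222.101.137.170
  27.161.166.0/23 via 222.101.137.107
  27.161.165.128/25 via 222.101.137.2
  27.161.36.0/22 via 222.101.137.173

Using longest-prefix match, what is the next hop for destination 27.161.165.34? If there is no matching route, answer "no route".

222.101.137.137

Routes whose prefix contains 27.161.165.34:
  24.0.0.0/6 (24.0.0.0 - 27.255.255.255) -> 222.101.137.115
  27.128.0.0/10 (27.128.0.0 - 27.191.255.255) -> 222.101.137.4
  27.160.0.0/14 (27.160.0.0 - 27.163.255.255) -> 222.101.137.238
  27.161.160.0/21 (27.161.160.0 - 27.161.167.255) -> 222.101.137.137
More-specific entries that do NOT match:
  27.161.165.64/26 (27.161.165.64 - 27.161.165.127) does not contain 27.161.165.34
  27.129.165.0/25 (27.129.165.0 - 27.129.165.127) does not contain 27.161.165.34
  27.161.165.128/25 (27.161.165.128 - 27.161.165.255) does not contain 27.161.165.34
  27.161.166.0/23 (27.161.166.0 - 27.161.167.255) does not contain 27.161.165.34
  27.161.36.0/22 (27.161.36.0 - 27.161.39.255) does not contain 27.161.165.34
Longest matching prefix is /21 -> next hop 222.101.137.137.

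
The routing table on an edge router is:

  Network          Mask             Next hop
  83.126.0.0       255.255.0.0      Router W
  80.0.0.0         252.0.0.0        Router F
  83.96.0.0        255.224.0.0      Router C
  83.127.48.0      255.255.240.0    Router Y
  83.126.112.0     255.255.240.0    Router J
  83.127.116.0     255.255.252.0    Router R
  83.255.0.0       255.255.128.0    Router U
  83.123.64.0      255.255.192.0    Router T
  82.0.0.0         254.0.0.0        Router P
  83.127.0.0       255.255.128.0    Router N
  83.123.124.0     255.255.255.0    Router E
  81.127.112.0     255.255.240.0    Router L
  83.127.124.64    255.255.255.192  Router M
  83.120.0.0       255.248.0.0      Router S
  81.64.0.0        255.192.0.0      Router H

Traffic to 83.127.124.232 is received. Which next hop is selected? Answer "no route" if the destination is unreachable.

Router N

Routes whose prefix contains 83.127.124.232:
  80.0.0.0/6 (80.0.0.0 - 83.255.255.255) -> Router F
  82.0.0.0/7 (82.0.0.0 - 83.255.255.255) -> Router P
  83.96.0.0/11 (83.96.0.0 - 83.127.255.255) -> Router C
  83.120.0.0/13 (83.120.0.0 - 83.127.255.255) -> Router S
  83.127.0.0/17 (83.127.0.0 - 83.127.127.255) -> Router N
More-specific entries that do NOT match:
  83.127.124.64/26 (83.127.124.64 - 83.127.124.127) does not contain 83.127.124.232
  83.123.124.0/24 (83.123.124.0 - 83.123.124.255) does not contain 83.127.124.232
  83.127.116.0/22 (83.127.116.0 - 83.127.119.255) does not contain 83.127.124.232
  83.127.48.0/20 (83.127.48.0 - 83.127.63.255) does not contain 83.127.124.232
  83.126.112.0/20 (83.126.112.0 - 83.126.127.255) does not contain 83.127.124.232
  81.127.112.0/20 (81.127.112.0 - 81.127.127.255) does not contain 83.127.124.232
  83.123.64.0/18 (83.123.64.0 - 83.123.127.255) does not contain 83.127.124.232
Longest matching prefix is /17 -> next hop Router N.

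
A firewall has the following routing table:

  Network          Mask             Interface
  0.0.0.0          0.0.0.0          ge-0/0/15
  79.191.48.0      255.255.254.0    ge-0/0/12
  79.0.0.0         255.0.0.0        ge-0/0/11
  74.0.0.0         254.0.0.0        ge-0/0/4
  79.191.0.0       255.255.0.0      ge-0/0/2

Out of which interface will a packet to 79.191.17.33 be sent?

Routes whose prefix contains 79.191.17.33:
  0.0.0.0/0 (default, matches everything) -> ge-0/0/15
  79.0.0.0/8 (79.0.0.0 - 79.255.255.255) -> ge-0/0/11
  79.191.0.0/16 (79.191.0.0 - 79.191.255.255) -> ge-0/0/2
More-specific entries that do NOT match:
  79.191.48.0/23 (79.191.48.0 - 79.191.49.255) does not contain 79.191.17.33
Longest matching prefix is /16 -> interface ge-0/0/2.

ge-0/0/2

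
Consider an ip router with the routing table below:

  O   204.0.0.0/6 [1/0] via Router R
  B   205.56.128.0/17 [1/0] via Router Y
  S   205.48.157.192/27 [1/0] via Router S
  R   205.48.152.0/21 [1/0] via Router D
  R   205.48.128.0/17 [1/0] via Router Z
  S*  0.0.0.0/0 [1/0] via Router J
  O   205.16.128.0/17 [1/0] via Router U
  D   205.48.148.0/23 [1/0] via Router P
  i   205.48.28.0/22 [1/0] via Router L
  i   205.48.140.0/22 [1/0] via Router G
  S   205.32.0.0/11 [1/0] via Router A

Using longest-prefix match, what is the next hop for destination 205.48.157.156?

Routes whose prefix contains 205.48.157.156:
  0.0.0.0/0 (default, matches everything) -> Router J
  204.0.0.0/6 (204.0.0.0 - 207.255.255.255) -> Router R
  205.32.0.0/11 (205.32.0.0 - 205.63.255.255) -> Router A
  205.48.128.0/17 (205.48.128.0 - 205.48.255.255) -> Router Z
  205.48.152.0/21 (205.48.152.0 - 205.48.159.255) -> Router D
More-specific entries that do NOT match:
  205.48.157.192/27 (205.48.157.192 - 205.48.157.223) does not contain 205.48.157.156
  205.48.148.0/23 (205.48.148.0 - 205.48.149.255) does not contain 205.48.157.156
  205.48.28.0/22 (205.48.28.0 - 205.48.31.255) does not contain 205.48.157.156
  205.48.140.0/22 (205.48.140.0 - 205.48.143.255) does not contain 205.48.157.156
Longest matching prefix is /21 -> next hop Router D.

Router D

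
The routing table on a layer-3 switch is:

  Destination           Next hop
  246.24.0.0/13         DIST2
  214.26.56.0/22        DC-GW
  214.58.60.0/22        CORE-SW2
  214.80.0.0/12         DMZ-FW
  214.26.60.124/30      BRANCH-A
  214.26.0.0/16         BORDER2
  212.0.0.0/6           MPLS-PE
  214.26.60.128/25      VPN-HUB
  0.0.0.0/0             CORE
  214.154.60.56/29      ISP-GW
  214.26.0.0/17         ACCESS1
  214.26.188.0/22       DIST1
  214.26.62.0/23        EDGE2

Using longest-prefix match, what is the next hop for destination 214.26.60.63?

ACCESS1

Routes whose prefix contains 214.26.60.63:
  0.0.0.0/0 (default, matches everything) -> CORE
  212.0.0.0/6 (212.0.0.0 - 215.255.255.255) -> MPLS-PE
  214.26.0.0/16 (214.26.0.0 - 214.26.255.255) -> BORDER2
  214.26.0.0/17 (214.26.0.0 - 214.26.127.255) -> ACCESS1
More-specific entries that do NOT match:
  214.26.60.124/30 (214.26.60.124 - 214.26.60.127) does not contain 214.26.60.63
  214.154.60.56/29 (214.154.60.56 - 214.154.60.63) does not contain 214.26.60.63
  214.26.60.128/25 (214.26.60.128 - 214.26.60.255) does not contain 214.26.60.63
  214.26.62.0/23 (214.26.62.0 - 214.26.63.255) does not contain 214.26.60.63
  214.26.56.0/22 (214.26.56.0 - 214.26.59.255) does not contain 214.26.60.63
  214.58.60.0/22 (214.58.60.0 - 214.58.63.255) does not contain 214.26.60.63
  214.26.188.0/22 (214.26.188.0 - 214.26.191.255) does not contain 214.26.60.63
Longest matching prefix is /17 -> next hop ACCESS1.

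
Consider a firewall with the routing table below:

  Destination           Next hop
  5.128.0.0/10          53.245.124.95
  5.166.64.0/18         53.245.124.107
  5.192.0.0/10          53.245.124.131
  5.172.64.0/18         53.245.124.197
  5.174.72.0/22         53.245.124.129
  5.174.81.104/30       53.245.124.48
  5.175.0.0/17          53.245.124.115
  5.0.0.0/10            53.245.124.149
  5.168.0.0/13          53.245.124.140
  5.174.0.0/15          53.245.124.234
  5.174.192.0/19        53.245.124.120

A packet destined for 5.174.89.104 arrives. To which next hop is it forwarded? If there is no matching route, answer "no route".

53.245.124.234

Routes whose prefix contains 5.174.89.104:
  5.128.0.0/10 (5.128.0.0 - 5.191.255.255) -> 53.245.124.95
  5.168.0.0/13 (5.168.0.0 - 5.175.255.255) -> 53.245.124.140
  5.174.0.0/15 (5.174.0.0 - 5.175.255.255) -> 53.245.124.234
More-specific entries that do NOT match:
  5.174.81.104/30 (5.174.81.104 - 5.174.81.107) does not contain 5.174.89.104
  5.174.72.0/22 (5.174.72.0 - 5.174.75.255) does not contain 5.174.89.104
  5.174.192.0/19 (5.174.192.0 - 5.174.223.255) does not contain 5.174.89.104
  5.166.64.0/18 (5.166.64.0 - 5.166.127.255) does not contain 5.174.89.104
  5.172.64.0/18 (5.172.64.0 - 5.172.127.255) does not contain 5.174.89.104
  5.175.0.0/17 (5.175.0.0 - 5.175.127.255) does not contain 5.174.89.104
Longest matching prefix is /15 -> next hop 53.245.124.234.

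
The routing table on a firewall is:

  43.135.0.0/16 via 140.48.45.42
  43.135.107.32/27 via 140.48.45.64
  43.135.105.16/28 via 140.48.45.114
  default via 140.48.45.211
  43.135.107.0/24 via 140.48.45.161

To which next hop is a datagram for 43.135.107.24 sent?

140.48.45.161

Routes whose prefix contains 43.135.107.24:
  0.0.0.0/0 (default, matches everything) -> 140.48.45.211
  43.135.0.0/16 (43.135.0.0 - 43.135.255.255) -> 140.48.45.42
  43.135.107.0/24 (43.135.107.0 - 43.135.107.255) -> 140.48.45.161
More-specific entries that do NOT match:
  43.135.105.16/28 (43.135.105.16 - 43.135.105.31) does not contain 43.135.107.24
  43.135.107.32/27 (43.135.107.32 - 43.135.107.63) does not contain 43.135.107.24
Longest matching prefix is /24 -> next hop 140.48.45.161.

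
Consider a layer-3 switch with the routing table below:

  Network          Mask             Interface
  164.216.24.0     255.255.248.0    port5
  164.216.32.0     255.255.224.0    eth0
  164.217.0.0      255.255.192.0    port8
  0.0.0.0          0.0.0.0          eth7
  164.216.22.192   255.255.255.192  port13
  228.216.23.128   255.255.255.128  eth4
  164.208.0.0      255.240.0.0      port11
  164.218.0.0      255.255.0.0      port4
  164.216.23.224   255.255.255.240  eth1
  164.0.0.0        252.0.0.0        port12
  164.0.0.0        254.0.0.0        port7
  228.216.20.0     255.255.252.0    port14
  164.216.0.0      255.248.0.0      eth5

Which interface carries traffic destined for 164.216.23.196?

eth5

Routes whose prefix contains 164.216.23.196:
  0.0.0.0/0 (default, matches everything) -> eth7
  164.0.0.0/6 (164.0.0.0 - 167.255.255.255) -> port12
  164.0.0.0/7 (164.0.0.0 - 165.255.255.255) -> port7
  164.208.0.0/12 (164.208.0.0 - 164.223.255.255) -> port11
  164.216.0.0/13 (164.216.0.0 - 164.223.255.255) -> eth5
More-specific entries that do NOT match:
  164.216.23.224/28 (164.216.23.224 - 164.216.23.239) does not contain 164.216.23.196
  164.216.22.192/26 (164.216.22.192 - 164.216.22.255) does not contain 164.216.23.196
  228.216.23.128/25 (228.216.23.128 - 228.216.23.255) does not contain 164.216.23.196
  228.216.20.0/22 (228.216.20.0 - 228.216.23.255) does not contain 164.216.23.196
  164.216.24.0/21 (164.216.24.0 - 164.216.31.255) does not contain 164.216.23.196
  164.216.32.0/19 (164.216.32.0 - 164.216.63.255) does not contain 164.216.23.196
  164.217.0.0/18 (164.217.0.0 - 164.217.63.255) does not contain 164.216.23.196
  164.218.0.0/16 (164.218.0.0 - 164.218.255.255) does not contain 164.216.23.196
Longest matching prefix is /13 -> interface eth5.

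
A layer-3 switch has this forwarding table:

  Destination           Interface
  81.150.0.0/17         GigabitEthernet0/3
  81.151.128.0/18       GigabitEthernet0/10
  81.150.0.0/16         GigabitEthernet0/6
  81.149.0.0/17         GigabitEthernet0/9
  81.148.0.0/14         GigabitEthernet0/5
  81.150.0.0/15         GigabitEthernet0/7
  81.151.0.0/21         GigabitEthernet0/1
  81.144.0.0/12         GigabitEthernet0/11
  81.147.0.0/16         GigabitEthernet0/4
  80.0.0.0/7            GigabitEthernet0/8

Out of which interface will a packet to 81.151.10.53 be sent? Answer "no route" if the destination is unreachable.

GigabitEthernet0/7

Routes whose prefix contains 81.151.10.53:
  80.0.0.0/7 (80.0.0.0 - 81.255.255.255) -> GigabitEthernet0/8
  81.144.0.0/12 (81.144.0.0 - 81.159.255.255) -> GigabitEthernet0/11
  81.148.0.0/14 (81.148.0.0 - 81.151.255.255) -> GigabitEthernet0/5
  81.150.0.0/15 (81.150.0.0 - 81.151.255.255) -> GigabitEthernet0/7
More-specific entries that do NOT match:
  81.151.0.0/21 (81.151.0.0 - 81.151.7.255) does not contain 81.151.10.53
  81.151.128.0/18 (81.151.128.0 - 81.151.191.255) does not contain 81.151.10.53
  81.150.0.0/17 (81.150.0.0 - 81.150.127.255) does not contain 81.151.10.53
  81.149.0.0/17 (81.149.0.0 - 81.149.127.255) does not contain 81.151.10.53
  81.150.0.0/16 (81.150.0.0 - 81.150.255.255) does not contain 81.151.10.53
  81.147.0.0/16 (81.147.0.0 - 81.147.255.255) does not contain 81.151.10.53
Longest matching prefix is /15 -> interface GigabitEthernet0/7.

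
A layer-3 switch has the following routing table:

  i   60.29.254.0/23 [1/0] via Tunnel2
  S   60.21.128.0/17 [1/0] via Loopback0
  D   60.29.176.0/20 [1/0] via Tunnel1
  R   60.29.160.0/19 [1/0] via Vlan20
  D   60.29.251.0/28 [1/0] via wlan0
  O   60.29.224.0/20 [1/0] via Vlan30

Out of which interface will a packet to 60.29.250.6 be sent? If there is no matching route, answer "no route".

No entry's prefix contains 60.29.250.6; there is no default route.

no route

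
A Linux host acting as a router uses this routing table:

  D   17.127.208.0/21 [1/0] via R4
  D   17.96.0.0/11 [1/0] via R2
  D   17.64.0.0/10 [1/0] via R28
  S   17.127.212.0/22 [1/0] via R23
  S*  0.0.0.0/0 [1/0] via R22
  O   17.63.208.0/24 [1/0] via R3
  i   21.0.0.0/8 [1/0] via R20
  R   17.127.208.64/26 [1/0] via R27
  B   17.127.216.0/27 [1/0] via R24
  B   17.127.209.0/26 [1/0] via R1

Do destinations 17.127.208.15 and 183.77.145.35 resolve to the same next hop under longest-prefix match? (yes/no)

no

17.127.208.15: longest match 17.127.208.0/21 -> R4
183.77.145.35: longest match 0.0.0.0/0 -> R22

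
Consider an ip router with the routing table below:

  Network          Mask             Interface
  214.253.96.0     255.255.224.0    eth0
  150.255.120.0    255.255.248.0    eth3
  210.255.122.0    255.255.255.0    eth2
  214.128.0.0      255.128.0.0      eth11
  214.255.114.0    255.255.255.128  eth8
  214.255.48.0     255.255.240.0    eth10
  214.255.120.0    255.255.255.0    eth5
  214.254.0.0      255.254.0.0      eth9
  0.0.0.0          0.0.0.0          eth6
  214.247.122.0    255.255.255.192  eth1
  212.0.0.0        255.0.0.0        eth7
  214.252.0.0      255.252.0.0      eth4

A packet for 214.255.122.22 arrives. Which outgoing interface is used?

Routes whose prefix contains 214.255.122.22:
  0.0.0.0/0 (default, matches everything) -> eth6
  214.128.0.0/9 (214.128.0.0 - 214.255.255.255) -> eth11
  214.252.0.0/14 (214.252.0.0 - 214.255.255.255) -> eth4
  214.254.0.0/15 (214.254.0.0 - 214.255.255.255) -> eth9
More-specific entries that do NOT match:
  214.247.122.0/26 (214.247.122.0 - 214.247.122.63) does not contain 214.255.122.22
  214.255.114.0/25 (214.255.114.0 - 214.255.114.127) does not contain 214.255.122.22
  210.255.122.0/24 (210.255.122.0 - 210.255.122.255) does not contain 214.255.122.22
  214.255.120.0/24 (214.255.120.0 - 214.255.120.255) does not contain 214.255.122.22
  150.255.120.0/21 (150.255.120.0 - 150.255.127.255) does not contain 214.255.122.22
  214.255.48.0/20 (214.255.48.0 - 214.255.63.255) does not contain 214.255.122.22
  214.253.96.0/19 (214.253.96.0 - 214.253.127.255) does not contain 214.255.122.22
Longest matching prefix is /15 -> interface eth9.

eth9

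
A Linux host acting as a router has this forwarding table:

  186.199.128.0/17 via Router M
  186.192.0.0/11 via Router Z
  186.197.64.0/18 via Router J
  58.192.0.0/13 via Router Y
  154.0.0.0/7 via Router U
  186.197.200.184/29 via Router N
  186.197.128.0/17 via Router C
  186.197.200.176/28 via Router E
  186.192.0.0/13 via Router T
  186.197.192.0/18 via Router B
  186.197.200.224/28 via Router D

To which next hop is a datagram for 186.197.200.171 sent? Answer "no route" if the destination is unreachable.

Router B

Routes whose prefix contains 186.197.200.171:
  186.192.0.0/11 (186.192.0.0 - 186.223.255.255) -> Router Z
  186.192.0.0/13 (186.192.0.0 - 186.199.255.255) -> Router T
  186.197.128.0/17 (186.197.128.0 - 186.197.255.255) -> Router C
  186.197.192.0/18 (186.197.192.0 - 186.197.255.255) -> Router B
More-specific entries that do NOT match:
  186.197.200.184/29 (186.197.200.184 - 186.197.200.191) does not contain 186.197.200.171
  186.197.200.176/28 (186.197.200.176 - 186.197.200.191) does not contain 186.197.200.171
  186.197.200.224/28 (186.197.200.224 - 186.197.200.239) does not contain 186.197.200.171
Longest matching prefix is /18 -> next hop Router B.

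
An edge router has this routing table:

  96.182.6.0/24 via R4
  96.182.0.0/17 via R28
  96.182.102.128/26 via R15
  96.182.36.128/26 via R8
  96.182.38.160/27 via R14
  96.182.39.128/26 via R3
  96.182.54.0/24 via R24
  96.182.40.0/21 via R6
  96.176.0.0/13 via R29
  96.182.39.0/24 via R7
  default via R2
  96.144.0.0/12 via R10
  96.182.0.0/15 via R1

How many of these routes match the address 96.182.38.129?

4

Prefixes containing 96.182.38.129:
  0.0.0.0/0 (default, matches everything)
  96.176.0.0/13 (96.176.0.0 - 96.183.255.255)
  96.182.0.0/15 (96.182.0.0 - 96.183.255.255)
  96.182.0.0/17 (96.182.0.0 - 96.182.127.255)
Total matching entries: 4.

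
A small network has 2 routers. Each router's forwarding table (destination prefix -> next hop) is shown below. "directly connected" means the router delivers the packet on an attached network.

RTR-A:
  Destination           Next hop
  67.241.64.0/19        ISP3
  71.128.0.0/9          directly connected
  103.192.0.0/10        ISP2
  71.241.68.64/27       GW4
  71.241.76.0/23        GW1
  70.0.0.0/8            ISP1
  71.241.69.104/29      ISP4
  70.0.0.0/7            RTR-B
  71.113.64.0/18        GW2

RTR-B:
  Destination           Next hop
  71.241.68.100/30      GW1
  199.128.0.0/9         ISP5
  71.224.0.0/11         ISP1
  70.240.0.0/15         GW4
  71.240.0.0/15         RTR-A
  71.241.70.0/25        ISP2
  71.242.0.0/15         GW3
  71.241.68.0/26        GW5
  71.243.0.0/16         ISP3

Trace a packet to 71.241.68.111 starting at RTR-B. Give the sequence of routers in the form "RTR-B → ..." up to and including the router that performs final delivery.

RTR-B → RTR-A

At RTR-B: longest match for 71.241.68.111 is 71.240.0.0/15 -> RTR-A
At RTR-A: longest match for 71.241.68.111 is 71.128.0.0/9 -> directly connected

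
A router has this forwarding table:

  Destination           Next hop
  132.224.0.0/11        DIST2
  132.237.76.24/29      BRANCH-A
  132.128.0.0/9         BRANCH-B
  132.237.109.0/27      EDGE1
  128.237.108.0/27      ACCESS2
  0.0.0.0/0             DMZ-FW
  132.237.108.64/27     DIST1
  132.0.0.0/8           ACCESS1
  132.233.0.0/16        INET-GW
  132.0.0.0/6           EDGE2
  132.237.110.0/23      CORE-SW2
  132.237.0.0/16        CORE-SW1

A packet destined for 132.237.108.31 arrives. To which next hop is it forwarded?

Routes whose prefix contains 132.237.108.31:
  0.0.0.0/0 (default, matches everything) -> DMZ-FW
  132.0.0.0/6 (132.0.0.0 - 135.255.255.255) -> EDGE2
  132.0.0.0/8 (132.0.0.0 - 132.255.255.255) -> ACCESS1
  132.128.0.0/9 (132.128.0.0 - 132.255.255.255) -> BRANCH-B
  132.224.0.0/11 (132.224.0.0 - 132.255.255.255) -> DIST2
  132.237.0.0/16 (132.237.0.0 - 132.237.255.255) -> CORE-SW1
More-specific entries that do NOT match:
  132.237.76.24/29 (132.237.76.24 - 132.237.76.31) does not contain 132.237.108.31
  132.237.109.0/27 (132.237.109.0 - 132.237.109.31) does not contain 132.237.108.31
  128.237.108.0/27 (128.237.108.0 - 128.237.108.31) does not contain 132.237.108.31
  132.237.108.64/27 (132.237.108.64 - 132.237.108.95) does not contain 132.237.108.31
  132.237.110.0/23 (132.237.110.0 - 132.237.111.255) does not contain 132.237.108.31
Longest matching prefix is /16 -> next hop CORE-SW1.

CORE-SW1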